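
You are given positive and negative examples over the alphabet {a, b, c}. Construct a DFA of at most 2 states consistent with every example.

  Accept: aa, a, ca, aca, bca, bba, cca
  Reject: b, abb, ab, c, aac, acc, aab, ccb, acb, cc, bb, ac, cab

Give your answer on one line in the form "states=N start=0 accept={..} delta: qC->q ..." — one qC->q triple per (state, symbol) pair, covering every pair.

State merging on the prefix tree: take the shortest (then alphabetical) example prefix whose next move is undefined and point that move at state 0, else 1, else 2, ...; a target is out if some Accept/Reject pair would then sit in one state with the same input left (inseparable). If every existing state is out, open a new one.
a: 0a undefined. 0a->0: ok.
b: 0b undefined. 0b->0: no, aa/b meet in 0. Open state 1: 0b->1.
c: 0c undefined. 0c->0: no, aa/c meet in 0. 0c->1: ok.
bb: 1b undefined. 1b->0: no, aa/abb meet in 0. 1b->1: ok.
bc: 1c undefined. 1c->0: no, aa/acc meet in 0. 1c->1: ok.
ca: 1a undefined. 1a->0: ok.
All examples now run through 2 states with every (state, symbol) defined. Accept strings end in {0}, Reject strings end in {1}; accept={0}.

states=2 start=0 accept={0} delta: 0a->0 0b->1 0c->1 1a->0 1b->1 1c->1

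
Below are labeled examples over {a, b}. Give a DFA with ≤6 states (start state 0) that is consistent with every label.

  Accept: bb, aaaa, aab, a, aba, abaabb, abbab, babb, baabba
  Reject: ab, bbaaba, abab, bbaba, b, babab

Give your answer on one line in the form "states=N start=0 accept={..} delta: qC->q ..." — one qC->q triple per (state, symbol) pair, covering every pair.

Fold the examples into a partial DFA from state 0: repeatedly fix the first undefined (state, symbol) met by the shortest-then-alphabetical prefix, trying targets in increasing order and rejecting any under which an Accept and a Reject string meet in one state with the same remainder; add a state when all current targets are rejected. Accepting states are where Accept strings end.
a: 0a undefined. 0a->0: no, aab/ab meet in 0 with "b" left. Open state 1: 0a->1.
b: 0b undefined. 0b->0: no, bb/b meet in 0. 0b->1: no, bb/ab meet in 1 with "b" left. Open state 2: 0b->2.
aa: 1a undefined. 1a->0: no, aab/b meet in 2. 1a->1: no, aab/ab meet in 1 with "b" left. 1a->2: ok.
ab: 1b undefined. 1b->0: ok.
ba: 2a undefined. 2a->0: no, abbab/b meet in 2. 2a->1: no, aaaa/b meet in 2. 2a->2: no, aaaa/b meet in 2. Open state 3: 2a->3.
bb: 2b undefined. 2b->0: no, bb/ab meet in 0. 2b->1: no, abaabb/ab meet in 0. 2b->2: no, bb/b meet in 2. 2b->3: ok.
baa: 3a undefined. 3a->0: no, bb/bbaba meet in 3. 3a->1: no, aaaa/bbaaba meet in 1. 3a->2: no, aaaa/bbaba meet in 2. 3a->3: ok.
bab: 3b undefined. 3b->0: no, a/bbaaba meet in 1. 3b->1: no, bb/babab meet in 3. 3b->2: no, bb/bbaaba meet in 3. 3b->3: no, bb/bbaaba meet in 3. Open state 4: 3b->4.
baba: 4a undefined. 4a->0: ok.
babb: 4b undefined. 4b->0: no, babb/ab meet in 0. 4b->1: no, baabba/b meet in 2. 4b->2: no, babb/b meet in 2. 4b->3: ok.
All examples now run through 5 states with every (state, symbol) defined. Accept strings end in {1,3,4}, Reject strings end in {0,2}; accept={1,3,4}.

states=5 start=0 accept={1,3,4} delta: 0a->1 0b->2 1a->2 1b->0 2a->3 2b->3 3a->3 3b->4 4a->0 4b->3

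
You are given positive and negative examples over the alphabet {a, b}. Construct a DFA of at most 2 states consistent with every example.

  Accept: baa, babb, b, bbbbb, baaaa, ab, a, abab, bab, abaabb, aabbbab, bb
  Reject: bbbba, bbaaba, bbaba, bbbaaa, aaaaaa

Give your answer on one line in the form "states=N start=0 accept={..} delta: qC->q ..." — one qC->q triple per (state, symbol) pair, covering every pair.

Fold the examples into a partial DFA from state 0: repeatedly fix the first undefined (state, symbol) met by the shortest-then-alphabetical prefix, trying targets in increasing order and rejecting any under which an Accept and a Reject string meet in one state with the same remainder; add a state when all current targets are rejected. Accepting states are where Accept strings end.
a: 0a undefined. 0a->0: no, a/aaaaaa meet in 0. Open state 1: 0a->1.
b: 0b undefined. 0b->0: no, a/bbbba meet in 1. 0b->1: ok.
aa: 1a undefined. 1a->0: ok.
ab: 1b undefined. 1b->0: no, baa/bbbba meet in 1. 1b->1: ok.
All examples now run through 2 states with every (state, symbol) defined. Accept strings end in {1}, Reject strings end in {0}; accept={1}.

states=2 start=0 accept={1} delta: 0a->1 0b->1 1a->0 1b->1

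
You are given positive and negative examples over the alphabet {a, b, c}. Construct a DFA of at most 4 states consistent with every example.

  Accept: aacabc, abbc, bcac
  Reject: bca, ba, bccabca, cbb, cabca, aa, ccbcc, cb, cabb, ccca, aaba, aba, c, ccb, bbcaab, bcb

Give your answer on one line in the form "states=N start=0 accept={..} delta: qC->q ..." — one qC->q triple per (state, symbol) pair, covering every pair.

states=3 start=0 accept={2} delta: 0a->0 0b->1 0c->0 1a->0 1b->1 1c->2 2a->1 2b->0 2c->0

State merging on the prefix tree: take the shortest (then alphabetical) example prefix whose next move is undefined and point that move at state 0, else 1, else 2, ...; a target is out if some Accept/Reject pair would then sit in one state with the same input left (inseparable). If every existing state is out, open a new one.
a: 0a undefined. 0a->0: ok.
b: 0b undefined. 0b->0: no, abbc/c meet in 0 with "c" left. Open state 1: 0b->1.
c: 0c undefined. 0c->0: ok.
ba: 1a undefined. 1a->0: ok.
bb: 1b undefined. 1b->0: no, abbc/ba meet in 0. 1b->1: ok.
bc: 1c undefined. 1c->0: no, aacabc/bca meet in 0. 1c->1: no, aacabc/cbb meet in 1. Open state 2: 1c->2.
bca: 2a undefined. 2a->0: no, bcac/bca meet in 0. 2a->1: ok.
bcb: 2b undefined. 2b->0: ok.
bcc: 2c undefined. 2c->0: ok.
All examples now run through 3 states with every (state, symbol) defined. Accept strings end in {2}, Reject strings end in {0,1}; accept={2}.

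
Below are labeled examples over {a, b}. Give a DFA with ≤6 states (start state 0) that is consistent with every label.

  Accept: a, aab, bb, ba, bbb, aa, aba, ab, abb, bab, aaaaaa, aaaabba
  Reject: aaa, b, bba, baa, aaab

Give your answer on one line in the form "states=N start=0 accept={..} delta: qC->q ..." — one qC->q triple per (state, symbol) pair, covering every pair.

states=5 start=0 accept={0,1,3} delta: 0a->1 0b->2 1a->3 1b->1 2a->3 2b->3 3a->4 3b->0 4a->3 4b->2

Grow the machine one transition at a time. Run the examples from 0; the earliest place one falls off (shortest prefix, ties alphabetical) gets sent to the lowest-numbered state that keeps every Accept/Reject pair distinguishable — a pair clashes when both reach the same state with identical unread suffix — and to a fresh state only if none does.
a: 0a undefined. 0a->0: no, a/aaa meet in 0. Open state 1: 0a->1.
b: 0b undefined. 0b->0: no, a/bba meet in 1. 0b->1: no, a/b meet in 1. Open state 2: 0b->2.
aa: 1a undefined. 1a->0: no, a/aaa meet in 1. 1a->1: no, a/aaa meet in 1. 1a->2: no, ba/aaa meet in 2 with "a" left. Open state 3: 1a->3.
ab: 1b undefined. 1b->0: no, abb/b meet in 2. 1b->1: ok.
ba: 2a undefined. 2a->0: no, a/baa meet in 1. 2a->1: no, aa/baa meet in 3. 2a->2: no, ba/b meet in 2. 2a->3: ok.
bb: 2b undefined. 2b->0: no, a/bba meet in 1. 2b->1: no, ba/bba meet in 3. 2b->2: no, bb/b meet in 2. 2b->3: ok.
aaa: 3a undefined. 3a->0: no, aaaaaa/aaa meet in 0. 3a->1: no, a/aaa meet in 1. 3a->2: no, bb/aaab meet in 3. 3a->3: no, aab/aaab meet in 3 with "b" left. Open state 4: 3a->4.
aab: 3b undefined. 3b->0: ok.
aaaa: 4a undefined. 4a->0: no, aaaabba/aaa meet in 4. 4a->1: no, aaaaaa/aaa meet in 4. 4a->2: no, aaaaaa/aaa meet in 4. 4a->3: ok.
aaab: 4b undefined. 4b->0: no, aab/aaab meet in 0. 4b->1: no, a/aaab meet in 1. 4b->2: ok.
All examples now run through 5 states with every (state, symbol) defined. Accept strings end in {0,1,3}, Reject strings end in {2,4}; accept={0,1,3}.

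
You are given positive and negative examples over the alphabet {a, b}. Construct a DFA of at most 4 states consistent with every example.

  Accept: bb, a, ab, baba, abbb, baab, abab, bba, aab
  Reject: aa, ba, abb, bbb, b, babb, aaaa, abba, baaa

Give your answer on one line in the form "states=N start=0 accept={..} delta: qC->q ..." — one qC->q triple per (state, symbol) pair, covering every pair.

states=3 start=0 accept={0,1} delta: 0a->1 0b->2 1a->2 1b->0 2a->2 2b->0

Fold the examples into a partial DFA from state 0: repeatedly fix the first undefined (state, symbol) met by the shortest-then-alphabetical prefix, trying targets in increasing order and rejecting any under which an Accept and a Reject string meet in one state with the same remainder; add a state when all current targets are rejected. Accepting states are where Accept strings end.
a: 0a undefined. 0a->0: no, bb/abb meet in 0 with "bb" left. Open state 1: 0a->1.
b: 0b undefined. 0b->0: no, bb/bbb meet in 0. 0b->1: no, a/b meet in 1. Open state 2: 0b->2.
aa: 1a undefined. 1a->0: no, aab/b meet in 2. 1a->1: no, a/aa meet in 1. 1a->2: ok.
ab: 1b undefined. 1b->0: ok.
ba: 2a undefined. 2a->0: no, bb/babb meet in 2 with "b" left. 2a->1: no, a/ba meet in 1. 2a->2: ok.
bb: 2b undefined. 2b->0: ok.
All examples now run through 3 states with every (state, symbol) defined. Accept strings end in {0,1}, Reject strings end in {2}; accept={0,1}.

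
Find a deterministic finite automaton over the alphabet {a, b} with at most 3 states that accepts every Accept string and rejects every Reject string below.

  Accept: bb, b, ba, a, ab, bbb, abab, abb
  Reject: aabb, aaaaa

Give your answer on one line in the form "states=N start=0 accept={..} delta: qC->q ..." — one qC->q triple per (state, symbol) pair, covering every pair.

Fold the examples into a partial DFA from state 0: repeatedly fix the first undefined (state, symbol) met by the shortest-then-alphabetical prefix, trying targets in increasing order and rejecting any under which an Accept and a Reject string meet in one state with the same remainder; add a state when all current targets are rejected. Accepting states are where Accept strings end.
a: 0a undefined. 0a->0: no, bb/aabb meet in 0 with "bb" left. Open state 1: 0a->1.
b: 0b undefined. 0b->0: ok.
aa: 1a undefined. 1a->0: no, bb/aabb meet in 0. 1a->1: no, ba/aaaaa meet in 1. Open state 2: 1a->2.
ab: 1b undefined. 1b->0: ok.
aaa: 2a undefined. 2a->0: ok.
aab: 2b undefined. 2b->0: no, bb/aabb meet in 0. 2b->1: no, bb/aabb meet in 0. 2b->2: ok.
All examples now run through 3 states with every (state, symbol) defined. Accept strings end in {0,1}, Reject strings end in {2}; accept={0,1}.

states=3 start=0 accept={0,1} delta: 0a->1 0b->0 1a->2 1b->0 2a->0 2b->2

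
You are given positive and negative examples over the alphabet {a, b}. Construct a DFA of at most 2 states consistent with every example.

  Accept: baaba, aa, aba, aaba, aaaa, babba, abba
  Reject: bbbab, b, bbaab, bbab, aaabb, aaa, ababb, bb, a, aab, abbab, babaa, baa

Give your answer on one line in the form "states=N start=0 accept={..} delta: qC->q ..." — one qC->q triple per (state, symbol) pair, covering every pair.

states=2 start=0 accept={0} delta: 0a->1 0b->1 1a->0 1b->1

State merging on the prefix tree: take the shortest (then alphabetical) example prefix whose next move is undefined and point that move at state 0, else 1, else 2, ...; a target is out if some Accept/Reject pair would then sit in one state with the same input left (inseparable). If every existing state is out, open a new one.
a: 0a undefined. 0a->0: no, aa/aaa meet in 0. Open state 1: 0a->1.
b: 0b undefined. 0b->0: no, aa/baa meet in 1 with "a" left. 0b->1: ok.
aa: 1a undefined. 1a->0: ok.
ab: 1b undefined. 1b->0: no, baaba/bbbab meet in 1. 1b->1: ok.
All examples now run through 2 states with every (state, symbol) defined. Accept strings end in {0}, Reject strings end in {1}; accept={0}.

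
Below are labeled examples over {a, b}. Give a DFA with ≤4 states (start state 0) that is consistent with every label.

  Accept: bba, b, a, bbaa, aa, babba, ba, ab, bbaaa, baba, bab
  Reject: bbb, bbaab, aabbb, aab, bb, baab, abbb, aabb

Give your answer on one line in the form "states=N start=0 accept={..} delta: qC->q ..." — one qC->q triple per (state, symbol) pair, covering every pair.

Grow the machine one transition at a time. Run the examples from 0; the earliest place one falls off (shortest prefix, ties alphabetical) gets sent to the lowest-numbered state that keeps every Accept/Reject pair distinguishable — a pair clashes when both reach the same state with identical unread suffix — and to a fresh state only if none does.
a: 0a undefined. 0a->0: no, b/aab meet in 0 with "b" left. Open state 1: 0a->1.
b: 0b undefined. 0b->0: no, b/bbb meet in 0. 0b->1: no, ab/bb meet in 1 with "b" left. Open state 2: 0b->2.
aa: 1a undefined. 1a->0: no, b/aab meet in 2. 1a->1: no, ab/aab meet in 1 with "b" left. 1a->2: ok.
ab: 1b undefined. 1b->0: ok.
ba: 2a undefined. 2a->0: no, ba/baab meet in 0. 2a->1: ok.
bb: 2b undefined. 2b->0: no, b/bbb meet in 2. 2b->1: no, bba/aabbb meet in 2. 2b->2: no, b/bbb meet in 2. Open state 3: 2b->3.
bba: 3a undefined. 3a->0: no, bba/bbaab meet in 0. 3a->1: ok.
bbb: 3b undefined. 3b->0: no, b/aabbb meet in 2. 3b->1: no, bba/bbb meet in 1. 3b->2: no, b/bbb meet in 2. 3b->3: ok.
All examples now run through 4 states with every (state, symbol) defined. Accept strings end in {0,1,2}, Reject strings end in {3}; accept={0,1,2}.

states=4 start=0 accept={0,1,2} delta: 0a->1 0b->2 1a->2 1b->0 2a->1 2b->3 3a->1 3b->3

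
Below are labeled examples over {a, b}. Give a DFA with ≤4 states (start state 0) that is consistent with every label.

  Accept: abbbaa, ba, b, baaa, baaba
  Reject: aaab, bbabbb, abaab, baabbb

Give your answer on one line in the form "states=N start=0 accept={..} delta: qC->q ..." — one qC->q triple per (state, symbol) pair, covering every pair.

states=3 start=0 accept={0,1} delta: 0a->1 0b->0 1a->1 1b->2 2a->0 2b->1

State merging on the prefix tree: take the shortest (then alphabetical) example prefix whose next move is undefined and point that move at state 0, else 1, else 2, ...; a target is out if some Accept/Reject pair would then sit in one state with the same input left (inseparable). If every existing state is out, open a new one.
a: 0a undefined. 0a->0: no, b/aaab meet in 0 with "b" left. Open state 1: 0a->1.
b: 0b undefined. 0b->0: ok.
aa: 1a undefined. 1a->0: no, b/baabbb meet in 0. 1a->1: ok.
ab: 1b undefined. 1b->0: no, b/aaab meet in 0. 1b->1: no, abbbaa/aaab meet in 1. Open state 2: 1b->2.
aba: 2a undefined. 2a->0: ok.
abb: 2b undefined. 2b->0: no, b/bbabbb meet in 0. 2b->1: ok.
All examples now run through 3 states with every (state, symbol) defined. Accept strings end in {0,1}, Reject strings end in {2}; accept={0,1}.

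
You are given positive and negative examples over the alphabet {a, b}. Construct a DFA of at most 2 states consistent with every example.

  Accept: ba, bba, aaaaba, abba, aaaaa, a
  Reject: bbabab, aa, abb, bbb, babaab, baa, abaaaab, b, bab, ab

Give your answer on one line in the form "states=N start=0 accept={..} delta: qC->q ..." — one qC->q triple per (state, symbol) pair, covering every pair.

states=2 start=0 accept={1} delta: 0a->1 0b->0 1a->0 1b->0

State merging on the prefix tree: take the shortest (then alphabetical) example prefix whose next move is undefined and point that move at state 0, else 1, else 2, ...; a target is out if some Accept/Reject pair would then sit in one state with the same input left (inseparable). If every existing state is out, open a new one.
a: 0a undefined. 0a->0: no, aaaaa/aa meet in 0. Open state 1: 0a->1.
b: 0b undefined. 0b->0: ok.
aa: 1a undefined. 1a->0: ok.
ab: 1b undefined. 1b->0: ok.
All examples now run through 2 states with every (state, symbol) defined. Accept strings end in {1}, Reject strings end in {0}; accept={1}.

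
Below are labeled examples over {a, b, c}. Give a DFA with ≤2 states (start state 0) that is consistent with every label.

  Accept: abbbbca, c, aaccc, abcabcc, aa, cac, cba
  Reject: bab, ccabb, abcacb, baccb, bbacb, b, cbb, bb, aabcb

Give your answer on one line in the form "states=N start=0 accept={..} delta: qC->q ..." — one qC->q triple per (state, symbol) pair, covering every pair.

states=2 start=0 accept={0} delta: 0a->0 0b->1 0c->0 1a->0 1b->1 1c->0

Grow the machine one transition at a time. Run the examples from 0; the earliest place one falls off (shortest prefix, ties alphabetical) gets sent to the lowest-numbered state that keeps every Accept/Reject pair distinguishable — a pair clashes when both reach the same state with identical unread suffix — and to a fresh state only if none does.
a: 0a undefined. 0a->0: ok.
b: 0b undefined. 0b->0: no, aa/bab meet in 0. Open state 1: 0b->1.
c: 0c undefined. 0c->0: ok.
ba: 1a undefined. 1a->0: ok.
bb: 1b undefined. 1b->0: no, abbbbca/ccabb meet in 0. 1b->1: ok.
abc: 1c undefined. 1c->0: ok.
All examples now run through 2 states with every (state, symbol) defined. Accept strings end in {0}, Reject strings end in {1}; accept={0}.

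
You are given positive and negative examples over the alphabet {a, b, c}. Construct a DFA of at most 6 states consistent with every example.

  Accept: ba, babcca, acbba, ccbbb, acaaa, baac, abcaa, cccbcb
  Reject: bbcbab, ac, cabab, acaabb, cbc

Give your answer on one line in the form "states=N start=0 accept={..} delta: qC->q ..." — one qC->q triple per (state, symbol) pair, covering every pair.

State merging on the prefix tree: take the shortest (then alphabetical) example prefix whose next move is undefined and point that move at state 0, else 1, else 2, ...; a target is out if some Accept/Reject pair would then sit in one state with the same input left (inseparable). If every existing state is out, open a new one.
a: 0a undefined. 0a->0: ok.
b: 0b undefined. 0b->0: no, baac/ac meet in 0 with "c" left. Open state 1: 0b->1.
c: 0c undefined. 0c->0: no, acaaa/ac meet in 0. 0c->1: ok.
ba: 1a undefined. 1a->0: no, baac/ac meet in 1. 1a->1: no, ba/ac meet in 1. Open state 2: 1a->2.
bb: 1b undefined. 1b->0: ok.
cc: 1c undefined. 1c->0: no, ccbbb/bbcbab meet in 1. 1c->1: ok.
baa: 2a undefined. 2a->0: no, ccbbb/acaabb meet in 0. 2a->1: no, baac/bbcbab meet in 1. 2a->2: ok.
bab: 2b undefined. 2b->0: ok.
baac: 2c undefined. 2c->0: ok.
All examples now run through 3 states with every (state, symbol) defined. Accept strings end in {0,2}, Reject strings end in {1}; accept={0,2}.

states=3 start=0 accept={0,2} delta: 0a->0 0b->1 0c->1 1a->2 1b->0 1c->1 2a->2 2b->0 2c->0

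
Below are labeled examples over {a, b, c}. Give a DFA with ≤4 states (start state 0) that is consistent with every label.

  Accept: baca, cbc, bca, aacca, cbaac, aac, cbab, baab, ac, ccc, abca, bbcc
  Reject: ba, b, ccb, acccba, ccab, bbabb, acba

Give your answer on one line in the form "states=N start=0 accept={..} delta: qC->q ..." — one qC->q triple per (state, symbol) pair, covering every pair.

states=3 start=0 accept={0,2} delta: 0a->0 0b->1 0c->0 1a->1 1b->2 1c->0 2a->1 2b->1 2c->0

Grow the machine one transition at a time. Run the examples from 0; the earliest place one falls off (shortest prefix, ties alphabetical) gets sent to the lowest-numbered state that keeps every Accept/Reject pair distinguishable — a pair clashes when both reach the same state with identical unread suffix — and to a fresh state only if none does.
a: 0a undefined. 0a->0: ok.
b: 0b undefined. 0b->0: no, baab/ba meet in 0. Open state 1: 0b->1.
c: 0c undefined. 0c->0: ok.
ba: 1a undefined. 1a->0: no, baca/ba meet in 0. 1a->1: ok.
bb: 1b undefined. 1b->0: no, aacca/bbabb meet in 0. 1b->1: no, cbab/ba meet in 1. Open state 2: 1b->2.
bc: 1c undefined. 1c->0: ok.
bba: 2a undefined. 2a->0: no, cbab/bbabb meet in 2. 2a->1: ok.
bbc: 2c undefined. 2c->0: ok.
bbabb: 2b undefined. 2b->0: no, baca/bbabb meet in 0. 2b->1: ok.
All examples now run through 3 states with every (state, symbol) defined. Accept strings end in {0,2}, Reject strings end in {1}; accept={0,2}.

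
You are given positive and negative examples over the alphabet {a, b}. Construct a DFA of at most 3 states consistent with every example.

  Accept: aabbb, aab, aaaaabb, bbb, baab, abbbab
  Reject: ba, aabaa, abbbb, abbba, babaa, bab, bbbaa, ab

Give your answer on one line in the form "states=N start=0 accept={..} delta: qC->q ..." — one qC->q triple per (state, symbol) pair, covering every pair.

states=3 start=0 accept={0} delta: 0a->1 0b->0 1a->2 1b->1 2a->2 2b->0

Fold the examples into a partial DFA from state 0: repeatedly fix the first undefined (state, symbol) met by the shortest-then-alphabetical prefix, trying targets in increasing order and rejecting any under which an Accept and a Reject string meet in one state with the same remainder; add a state when all current targets are rejected. Accepting states are where Accept strings end.
a: 0a undefined. 0a->0: no, aab/ab meet in 0 with "b" left. Open state 1: 0a->1.
b: 0b undefined. 0b->0: ok.
aa: 1a undefined. 1a->0: no, aabbb/aabaa meet in 0. 1a->1: no, aab/bab meet in 1 with "b" left. Open state 2: 1a->2.
ab: 1b undefined. 1b->0: no, bbb/abbbb meet in 0. 1b->1: ok.
aaa: 2a undefined. 2a->0: no, bbb/babaa meet in 0. 2a->1: no, aaaaabb/ba meet in 1. 2a->2: ok.
aab: 2b undefined. 2b->0: ok.
All examples now run through 3 states with every (state, symbol) defined. Accept strings end in {0}, Reject strings end in {1,2}; accept={0}.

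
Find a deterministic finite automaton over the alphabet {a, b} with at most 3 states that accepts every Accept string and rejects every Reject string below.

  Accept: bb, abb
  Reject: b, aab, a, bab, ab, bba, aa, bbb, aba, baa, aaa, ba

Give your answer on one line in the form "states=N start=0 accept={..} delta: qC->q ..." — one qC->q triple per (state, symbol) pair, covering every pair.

states=3 start=0 accept={2} delta: 0a->0 0b->1 1a->0 1b->2 2a->0 2b->0

State merging on the prefix tree: take the shortest (then alphabetical) example prefix whose next move is undefined and point that move at state 0, else 1, else 2, ...; a target is out if some Accept/Reject pair would then sit in one state with the same input left (inseparable). If every existing state is out, open a new one.
a: 0a undefined. 0a->0: ok.
b: 0b undefined. 0b->0: no, bb/b meet in 0. Open state 1: 0b->1.
ba: 1a undefined. 1a->0: ok.
bb: 1b undefined. 1b->0: no, bb/a meet in 0. 1b->1: no, bb/b meet in 1. Open state 2: 1b->2.
bba: 2a undefined. 2a->0: ok.
bbb: 2b undefined. 2b->0: ok.
All examples now run through 3 states with every (state, symbol) defined. Accept strings end in {2}, Reject strings end in {0,1}; accept={2}.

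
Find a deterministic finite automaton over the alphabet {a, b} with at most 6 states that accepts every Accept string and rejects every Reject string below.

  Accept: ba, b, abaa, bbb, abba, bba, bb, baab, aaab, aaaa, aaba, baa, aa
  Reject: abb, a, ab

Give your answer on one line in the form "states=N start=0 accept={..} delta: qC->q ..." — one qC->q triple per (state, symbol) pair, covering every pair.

states=3 start=0 accept={2} delta: 0a->1 0b->2 1a->2 1b->1 2a->2 2b->2

State merging on the prefix tree: take the shortest (then alphabetical) example prefix whose next move is undefined and point that move at state 0, else 1, else 2, ...; a target is out if some Accept/Reject pair would then sit in one state with the same input left (inseparable). If every existing state is out, open a new one.
a: 0a undefined. 0a->0: no, b/ab meet in 0 with "b" left. Open state 1: 0a->1.
b: 0b undefined. 0b->0: no, ba/a meet in 1. 0b->1: no, b/a meet in 1. Open state 2: 0b->2.
aa: 1a undefined. 1a->0: no, aaab/ab meet in 1 with "b" left. 1a->1: no, aaab/ab meet in 1 with "b" left. 1a->2: ok.
ab: 1b undefined. 1b->0: no, b/abb meet in 2. 1b->1: ok.
ba: 2a undefined. 2a->0: no, baab/abb meet in 1. 2a->1: no, ba/abb meet in 1. 2a->2: ok.
bb: 2b undefined. 2b->0: no, bba/abb meet in 1. 2b->1: no, bbb/abb meet in 1. 2b->2: ok.
All examples now run through 3 states with every (state, symbol) defined. Accept strings end in {2}, Reject strings end in {1}; accept={2}.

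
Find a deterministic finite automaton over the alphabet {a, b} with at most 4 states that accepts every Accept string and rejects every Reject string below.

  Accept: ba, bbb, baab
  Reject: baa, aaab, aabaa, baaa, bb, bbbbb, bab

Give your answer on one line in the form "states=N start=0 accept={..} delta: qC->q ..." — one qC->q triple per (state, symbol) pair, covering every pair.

states=4 start=0 accept={2} delta: 0a->0 0b->1 1a->2 1b->3 2a->3 2b->0 3a->0 3b->2

State merging on the prefix tree: take the shortest (then alphabetical) example prefix whose next move is undefined and point that move at state 0, else 1, else 2, ...; a target is out if some Accept/Reject pair would then sit in one state with the same input left (inseparable). If every existing state is out, open a new one.
a: 0a undefined. 0a->0: ok.
b: 0b undefined. 0b->0: no, ba/baa meet in 0. Open state 1: 0b->1.
ba: 1a undefined. 1a->0: no, ba/baa meet in 0. 1a->1: no, ba/baa meet in 1. Open state 2: 1a->2.
bb: 1b undefined. 1b->0: no, bbb/aaab meet in 1. 1b->1: no, bbb/aaab meet in 1. 1b->2: no, ba/bb meet in 2. Open state 3: 1b->3.
baa: 2a undefined. 2a->0: no, baab/aaab meet in 1. 2a->1: no, ba/baaa meet in 2. 2a->2: no, ba/baa meet in 2. 2a->3: ok.
bab: 2b undefined. 2b->0: ok.
bbb: 3b undefined. 3b->0: no, bbb/bab meet in 0. 3b->1: no, bbb/aaab meet in 1. 3b->2: ok.
baaa: 3a undefined. 3a->0: ok.
All examples now run through 4 states with every (state, symbol) defined. Accept strings end in {2}, Reject strings end in {0,1,3}; accept={2}.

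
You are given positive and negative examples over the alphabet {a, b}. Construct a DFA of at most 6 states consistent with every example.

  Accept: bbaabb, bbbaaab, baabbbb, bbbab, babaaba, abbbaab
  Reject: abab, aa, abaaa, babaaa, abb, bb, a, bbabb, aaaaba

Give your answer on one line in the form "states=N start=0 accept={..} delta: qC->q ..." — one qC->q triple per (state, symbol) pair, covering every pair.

states=5 start=0 accept={3,4} delta: 0a->0 0b->1 1a->1 1b->2 2a->3 2b->4 3a->1 3b->0 4a->4 4b->4

Fold the examples into a partial DFA from state 0: repeatedly fix the first undefined (state, symbol) met by the shortest-then-alphabetical prefix, trying targets in increasing order and rejecting any under which an Accept and a Reject string meet in one state with the same remainder; add a state when all current targets are rejected. Accepting states are where Accept strings end.
a: 0a undefined. 0a->0: ok.
b: 0b undefined. 0b->0: no, bbaabb/abab meet in 0. Open state 1: 0b->1.
ba: 1a undefined. 1a->0: no, babaaba/aa meet in 0. 1a->1: ok.
bb: 1b undefined. 1b->0: no, bbaabb/abab meet in 0. 1b->1: no, bbaabb/abab meet in 1. Open state 2: 1b->2.
bba: 2a undefined. 2a->0: no, bbaabb/abab meet in 2. 2a->1: no, bbaabb/bbabb meet in 2 with "b" left. 2a->2: no, bbaabb/bbabb meet in 2 with "bb" left. Open state 3: 2a->3.
bbb: 2b undefined. 2b->0: no, bbbaaab/abaaa meet in 1. 2b->1: no, bbbaaab/abab meet in 2. 2b->2: no, baabbbb/abab meet in 2. 2b->3: no, baabbbb/bbabb meet in 3 with "bb" left. Open state 4: 2b->4.
bbaa: 3a undefined. 3a->0: no, bbaabb/abab meet in 2. 3a->1: ok.
bbab: 3b undefined. 3b->0: ok.
bbba: 4a undefined. 4a->0: no, bbbaaab/abaaa meet in 1. 4a->1: no, bbbaaab/abab meet in 2. 4a->2: no, bbbaaab/abab meet in 2. 4a->3: no, bbbaaab/abab meet in 2. 4a->4: ok.
bbbab: 4b undefined. 4b->0: no, bbbaaab/aa meet in 0. 4b->1: no, bbbaaab/abaaa meet in 1. 4b->2: no, bbbaaab/abab meet in 2. 4b->3: no, baabbbb/aa meet in 0. 4b->4: ok.
All examples now run through 5 states with every (state, symbol) defined. Accept strings end in {3,4}, Reject strings end in {0,1,2}; accept={3,4}.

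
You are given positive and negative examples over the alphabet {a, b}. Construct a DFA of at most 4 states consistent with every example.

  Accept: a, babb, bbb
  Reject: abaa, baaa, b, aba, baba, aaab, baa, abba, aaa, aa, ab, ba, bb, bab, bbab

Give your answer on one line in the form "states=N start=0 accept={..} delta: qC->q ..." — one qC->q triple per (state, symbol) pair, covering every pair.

State merging on the prefix tree: take the shortest (then alphabetical) example prefix whose next move is undefined and point that move at state 0, else 1, else 2, ...; a target is out if some Accept/Reject pair would then sit in one state with the same input left (inseparable). If every existing state is out, open a new one.
a: 0a undefined. 0a->0: no, a/aaa meet in 0. Open state 1: 0a->1.
b: 0b undefined. 0b->0: no, a/ba meet in 1. 0b->1: no, a/b meet in 1. Open state 2: 0b->2.
aa: 1a undefined. 1a->0: no, a/aaa meet in 1. 1a->1: no, a/aaa meet in 1. 1a->2: ok.
ab: 1b undefined. 1b->0: no, a/aba meet in 1. 1b->1: no, a/ab meet in 1. 1b->2: ok.
ba: 2a undefined. 2a->0: no, a/abaa meet in 1. 2a->1: no, a/baaa meet in 1. 2a->2: ok.
bb: 2b undefined. 2b->0: no, a/baba meet in 1. 2b->1: no, a/aaab meet in 1. 2b->2: no, babb/abaa meet in 2. Open state 3: 2b->3.
bba: 3a undefined. 3a->0: ok.
bbb: 3b undefined. 3b->0: no, babb/baba meet in 0. 3b->1: ok.
All examples now run through 4 states with every (state, symbol) defined. Accept strings end in {1}, Reject strings end in {0,2,3}; accept={1}.

states=4 start=0 accept={1} delta: 0a->1 0b->2 1a->2 1b->2 2a->2 2b->3 3a->0 3b->1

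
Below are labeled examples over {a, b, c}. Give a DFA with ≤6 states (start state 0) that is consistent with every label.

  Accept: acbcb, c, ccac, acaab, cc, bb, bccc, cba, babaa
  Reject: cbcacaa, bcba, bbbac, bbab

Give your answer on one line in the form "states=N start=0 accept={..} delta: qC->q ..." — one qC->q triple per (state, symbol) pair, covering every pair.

states=4 start=0 accept={0,1,2} delta: 0a->0 0b->1 0c->0 1a->0 1b->2 1c->2 2a->3 2b->2 2c->0 3a->2 3b->3 3c->3

State merging on the prefix tree: take the shortest (then alphabetical) example prefix whose next move is undefined and point that move at state 0, else 1, else 2, ...; a target is out if some Accept/Reject pair would then sit in one state with the same input left (inseparable). If every existing state is out, open a new one.
a: 0a undefined. 0a->0: ok.
b: 0b undefined. 0b->0: no, c/bbbac meet in 0 with "c" left. Open state 1: 0b->1.
c: 0c undefined. 0c->0: ok.
ba: 1a undefined. 1a->0: ok.
bb: 1b undefined. 1b->0: no, c/bbbac meet in 0. 1b->1: no, c/bbbac meet in 0. Open state 2: 1b->2.
bc: 1c undefined. 1c->0: no, c/cbcacaa meet in 0. 1c->1: no, c/cbcacaa meet in 0. 1c->2: ok.
bba: 2a undefined. 2a->0: no, c/cbcacaa meet in 0. 2a->1: no, c/cbcacaa meet in 0. 2a->2: no, acbcb/bbab meet in 2 with "b" left. Open state 3: 2a->3.
bbb: 2b undefined. 2b->0: no, acbcb/bcba meet in 0. 2b->1: no, c/bcba meet in 0. 2b->2: ok.
bcc: 2c undefined. 2c->0: ok.
bbab: 3b undefined. 3b->0: no, c/bbab meet in 0. 3b->1: no, acaab/bbab meet in 1. 3b->2: no, acbcb/bbab meet in 2. 3b->3: ok.
bbbac: 3c undefined. 3c->0: no, c/cbcacaa meet in 0. 3c->1: no, c/cbcacaa meet in 0. 3c->2: no, acbcb/bbbac meet in 2. 3c->3: ok.
cbcaca: 3a undefined. 3a->0: no, c/cbcacaa meet in 0. 3a->1: no, c/cbcacaa meet in 0. 3a->2: ok.
All examples now run through 4 states with every (state, symbol) defined. Accept strings end in {0,1,2}, Reject strings end in {3}; accept={0,1,2}.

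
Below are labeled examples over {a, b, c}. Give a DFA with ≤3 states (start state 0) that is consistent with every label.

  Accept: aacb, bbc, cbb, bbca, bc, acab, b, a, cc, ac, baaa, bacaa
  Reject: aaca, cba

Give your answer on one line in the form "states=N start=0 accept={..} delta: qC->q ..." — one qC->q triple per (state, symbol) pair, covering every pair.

State merging on the prefix tree: take the shortest (then alphabetical) example prefix whose next move is undefined and point that move at state 0, else 1, else 2, ...; a target is out if some Accept/Reject pair would then sit in one state with the same input left (inseparable). If every existing state is out, open a new one.
a: 0a undefined. 0a->0: ok.
b: 0b undefined. 0b->0: no, bbca/aaca meet in 0 with "ca" left. Open state 1: 0b->1.
c: 0c undefined. 0c->0: no, a/aaca meet in 0. 0c->1: ok.
ba: 1a undefined. 1a->0: no, a/aaca meet in 0. 1a->1: no, b/aaca meet in 1. Open state 2: 1a->2.
bb: 1b undefined. 1b->0: no, aacb/cba meet in 0. 1b->1: ok.
bc: 1c undefined. 1c->0: ok.
baa: 2a undefined. 2a->0: ok.
bac: 2c undefined. 2c->0: ok.
acab: 2b undefined. 2b->0: ok.
All examples now run through 3 states with every (state, symbol) defined. Accept strings end in {0,1}, Reject strings end in {2}; accept={0,1}.

states=3 start=0 accept={0,1} delta: 0a->0 0b->1 0c->1 1a->2 1b->1 1c->0 2a->0 2b->0 2c->0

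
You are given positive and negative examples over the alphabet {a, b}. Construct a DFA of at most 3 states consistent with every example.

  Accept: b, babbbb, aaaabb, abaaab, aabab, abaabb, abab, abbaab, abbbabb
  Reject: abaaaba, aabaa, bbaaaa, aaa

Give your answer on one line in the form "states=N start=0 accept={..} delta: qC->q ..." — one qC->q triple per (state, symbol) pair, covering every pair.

State merging on the prefix tree: take the shortest (then alphabetical) example prefix whose next move is undefined and point that move at state 0, else 1, else 2, ...; a target is out if some Accept/Reject pair would then sit in one state with the same input left (inseparable). If every existing state is out, open a new one.
a: 0a undefined. 0a->0: ok.
b: 0b undefined. 0b->0: no, b/abaaaba meet in 0. Open state 1: 0b->1.
ba: 1a undefined. 1a->0: ok.
bb: 1b undefined. 1b->0: no, babbbb/abaaaba meet in 0. 1b->1: ok.
All examples now run through 2 states with every (state, symbol) defined. Accept strings end in {1}, Reject strings end in {0}; accept={1}.

states=2 start=0 accept={1} delta: 0a->0 0b->1 1a->0 1b->1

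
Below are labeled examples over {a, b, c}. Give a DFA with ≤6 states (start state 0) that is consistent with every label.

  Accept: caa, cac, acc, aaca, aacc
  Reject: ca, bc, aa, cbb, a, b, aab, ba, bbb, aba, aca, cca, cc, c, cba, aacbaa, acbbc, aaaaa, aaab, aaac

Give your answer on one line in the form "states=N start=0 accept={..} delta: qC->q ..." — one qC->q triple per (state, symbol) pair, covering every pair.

states=6 start=0 accept={4,5} delta: 0a->1 0b->0 0c->1 1a->2 1b->0 1c->3 2a->4 2b->0 2c->5 3a->0 3b->0 3c->4 4a->0 4b->0 4c->0 5a->4 5b->0 5c->4

State merging on the prefix tree: take the shortest (then alphabetical) example prefix whose next move is undefined and point that move at state 0, else 1, else 2, ...; a target is out if some Accept/Reject pair would then sit in one state with the same input left (inseparable). If every existing state is out, open a new one.
a: 0a undefined. 0a->0: no, acc/cc meet in 0 with "cc" left. Open state 1: 0a->1.
b: 0b undefined. 0b->0: ok.
c: 0c undefined. 0c->0: no, caa/aa meet in 1 with "a" left. 0c->1: ok.
aa: 1a undefined. 1a->0: no, caa/bc meet in 1. 1a->1: no, caa/ca meet in 1. Open state 2: 1a->2.
ab: 1b undefined. 1b->0: ok.
ac: 1c undefined. 1c->0: no, acc/bc meet in 1. 1c->1: no, acc/bc meet in 1. 1c->2: no, caa/aca meet in 2 with "a" left. Open state 3: 1c->3.
aaa: 2a undefined. 2a->0: no, caa/cbb meet in 0. 2a->1: no, caa/bc meet in 1. 2a->2: no, caa/ca meet in 2. 2a->3: no, caa/cc meet in 3. Open state 4: 2a->4.
aab: 2b undefined. 2b->0: ok.
aac: 2c undefined. 2c->0: no, cac/cbb meet in 0. 2c->1: no, cac/bc meet in 1. 2c->2: no, cac/ca meet in 2. 2c->3: no, cac/cc meet in 3. 2c->4: no, aacc/aaac meet in 4 with "c" left. Open state 5: 2c->5.
aca: 3a undefined. 3a->0: ok.
acb: 3b undefined. 3b->0: ok.
acc: 3c undefined. 3c->0: no, acc/cbb meet in 0. 3c->1: no, acc/bc meet in 1. 3c->2: no, acc/ca meet in 2. 3c->3: no, acc/cc meet in 3. 3c->4: ok.
aaaa: 4a undefined. 4a->0: ok.
aaab: 4b undefined. 4b->0: ok.
aaac: 4c undefined. 4c->0: ok.
aaca: 5a undefined. 5a->0: no, aaca/cbb meet in 0. 5a->1: no, aaca/bc meet in 1. 5a->2: no, aaca/ca meet in 2. 5a->3: no, aaca/cc meet in 3. 5a->4: ok.
aacb: 5b undefined. 5b->0: ok.
aacc: 5c undefined. 5c->0: no, aacc/cbb meet in 0. 5c->1: no, aacc/bc meet in 1. 5c->2: no, aacc/ca meet in 2. 5c->3: no, aacc/cc meet in 3. 5c->4: ok.
All examples now run through 6 states with every (state, symbol) defined. Accept strings end in {4,5}, Reject strings end in {0,1,2,3}; accept={4,5}.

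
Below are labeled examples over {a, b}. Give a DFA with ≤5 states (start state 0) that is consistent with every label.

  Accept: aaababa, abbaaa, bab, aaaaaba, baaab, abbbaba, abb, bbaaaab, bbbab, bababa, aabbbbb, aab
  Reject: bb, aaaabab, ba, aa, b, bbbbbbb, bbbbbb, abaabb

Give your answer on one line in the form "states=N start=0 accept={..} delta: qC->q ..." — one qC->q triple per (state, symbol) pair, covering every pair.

states=5 start=0 accept={2,3} delta: 0a->1 0b->0 1a->1 1b->2 2a->3 2b->2 3a->3 3b->4 4a->2 4b->0

State merging on the prefix tree: take the shortest (then alphabetical) example prefix whose next move is undefined and point that move at state 0, else 1, else 2, ...; a target is out if some Accept/Reject pair would then sit in one state with the same input left (inseparable). If every existing state is out, open a new one.
a: 0a undefined. 0a->0: no, bab/aaaabab meet in 0 with "bab" left. Open state 1: 0a->1.
b: 0b undefined. 0b->0: ok.
aa: 1a undefined. 1a->0: no, bab/aaaabab meet in 1 with "b" left. 1a->1: ok.
ab: 1b undefined. 1b->0: no, aaababa/ba meet in 1. 1b->1: no, aaababa/aaaabab meet in 1. Open state 2: 1b->2.
aba: 2a undefined. 2a->0: no, aaababa/ba meet in 1. 2a->1: no, aaababa/ba meet in 1. 2a->2: no, abb/aaaabab meet in 2 with "b" left. Open state 3: 2a->3.
abb: 2b undefined. 2b->0: no, abbaaa/ba meet in 1. 2b->1: no, abbaaa/ba meet in 1. 2b->2: ok.
abaa: 3a undefined. 3a->0: no, abbaaa/ba meet in 1. 3a->1: no, abbaaa/ba meet in 1. 3a->2: no, bab/abaabb meet in 2. 3a->3: ok.
abaab: 3b undefined. 3b->0: no, aaababa/ba meet in 1. 3b->1: no, aaababa/aaaabab meet in 1. 3b->2: no, bab/aaaabab meet in 2. 3b->3: no, aaababa/aaaabab meet in 3. Open state 4: 3b->4.
abaabb: 4b undefined. 4b->0: ok.
bababa: 4a undefined. 4a->0: no, aaababa/bb meet in 0. 4a->1: no, aaababa/ba meet in 1. 4a->2: ok.
All examples now run through 5 states with every (state, symbol) defined. Accept strings end in {2,3}, Reject strings end in {0,1,4}; accept={2,3}.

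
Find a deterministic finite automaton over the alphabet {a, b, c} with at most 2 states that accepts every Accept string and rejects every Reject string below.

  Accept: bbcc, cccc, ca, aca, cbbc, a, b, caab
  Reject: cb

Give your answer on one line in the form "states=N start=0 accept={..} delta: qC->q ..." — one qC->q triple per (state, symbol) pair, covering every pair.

states=2 start=0 accept={0} delta: 0a->0 0b->0 0c->1 1a->0 1b->1 1c->0

Grow the machine one transition at a time. Run the examples from 0; the earliest place one falls off (shortest prefix, ties alphabetical) gets sent to the lowest-numbered state that keeps every Accept/Reject pair distinguishable — a pair clashes when both reach the same state with identical unread suffix — and to a fresh state only if none does.
a: 0a undefined. 0a->0: ok.
b: 0b undefined. 0b->0: ok.
c: 0c undefined. 0c->0: no, bbcc/cb meet in 0. Open state 1: 0c->1.
ca: 1a undefined. 1a->0: ok.
cb: 1b undefined. 1b->0: no, ca/cb meet in 0. 1b->1: ok.
cc: 1c undefined. 1c->0: ok.
All examples now run through 2 states with every (state, symbol) defined. Accept strings end in {0}, Reject strings end in {1}; accept={0}.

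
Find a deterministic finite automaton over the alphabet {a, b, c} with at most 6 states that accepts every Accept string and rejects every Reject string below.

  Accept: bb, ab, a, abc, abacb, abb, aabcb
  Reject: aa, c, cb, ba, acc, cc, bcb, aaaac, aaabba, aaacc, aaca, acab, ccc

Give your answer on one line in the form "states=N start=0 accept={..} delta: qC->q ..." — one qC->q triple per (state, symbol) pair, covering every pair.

State merging on the prefix tree: take the shortest (then alphabetical) example prefix whose next move is undefined and point that move at state 0, else 1, else 2, ...; a target is out if some Accept/Reject pair would then sit in one state with the same input left (inseparable). If every existing state is out, open a new one.
a: 0a undefined. 0a->0: no, a/aa meet in 0. Open state 1: 0a->1.
b: 0b undefined. 0b->0: no, a/ba meet in 1. 0b->1: ok.
c: 0c undefined. 0c->0: no, a/cb meet in 1. 0c->1: no, bb/cb meet in 1 with "b" left. Open state 2: 0c->2.
aa: 1a undefined. 1a->0: no, aabcb/bcb meet in 1 with "cb" left. 1a->1: no, a/aa meet in 1. 1a->2: ok.
ab: 1b undefined. 1b->0: no, abc/aa meet in 2. 1b->1: ok.
ac: 1c undefined. 1c->0: no, bb/bcb meet in 1. 1c->1: no, bb/acc meet in 1. 1c->2: no, abc/aa meet in 2. Open state 3: 1c->3.
cb: 2b undefined. 2b->0: no, aabcb/cb meet in 0. 2b->1: no, bb/cb meet in 1. 2b->2: ok.
cc: 2c undefined. 2c->0: no, bb/aaca meet in 1. 2c->1: no, bb/cc meet in 1. 2c->2: no, abacb/aa meet in 2. 2c->3: no, abc/cc meet in 3. Open state 4: 2c->4.
aaa: 2a undefined. 2a->0: no, abc/aaaac meet in 3. 2a->1: ok.
aca: 3a undefined. 3a->0: no, bb/acab meet in 1. 3a->1: no, bb/acab meet in 1. 3a->2: ok.
acc: 3c undefined. 3c->0: ok.
bcb: 3b undefined. 3b->0: ok.
ccc: 4c undefined. 4c->0: ok.
aaca: 4a undefined. 4a->0: ok.
aabcb: 4b undefined. 4b->0: no, abacb/acc meet in 0. 4b->1: ok.
All examples now run through 5 states with every (state, symbol) defined. Accept strings end in {1,3}, Reject strings end in {0,2,4}; accept={1,3}.

states=5 start=0 accept={1,3} delta: 0a->1 0b->1 0c->2 1a->2 1b->1 1c->3 2a->1 2b->2 2c->4 3a->2 3b->0 3c->0 4a->0 4b->1 4c->0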